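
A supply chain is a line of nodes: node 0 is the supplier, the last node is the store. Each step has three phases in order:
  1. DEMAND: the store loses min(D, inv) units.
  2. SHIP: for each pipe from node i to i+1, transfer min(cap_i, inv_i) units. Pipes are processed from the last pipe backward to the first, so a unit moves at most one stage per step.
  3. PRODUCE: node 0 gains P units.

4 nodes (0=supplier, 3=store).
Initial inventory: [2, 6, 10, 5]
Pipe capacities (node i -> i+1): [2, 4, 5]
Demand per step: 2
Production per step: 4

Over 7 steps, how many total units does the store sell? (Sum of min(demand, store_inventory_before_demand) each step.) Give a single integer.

Answer: 14

Derivation:
Step 1: sold=2 (running total=2) -> [4 4 9 8]
Step 2: sold=2 (running total=4) -> [6 2 8 11]
Step 3: sold=2 (running total=6) -> [8 2 5 14]
Step 4: sold=2 (running total=8) -> [10 2 2 17]
Step 5: sold=2 (running total=10) -> [12 2 2 17]
Step 6: sold=2 (running total=12) -> [14 2 2 17]
Step 7: sold=2 (running total=14) -> [16 2 2 17]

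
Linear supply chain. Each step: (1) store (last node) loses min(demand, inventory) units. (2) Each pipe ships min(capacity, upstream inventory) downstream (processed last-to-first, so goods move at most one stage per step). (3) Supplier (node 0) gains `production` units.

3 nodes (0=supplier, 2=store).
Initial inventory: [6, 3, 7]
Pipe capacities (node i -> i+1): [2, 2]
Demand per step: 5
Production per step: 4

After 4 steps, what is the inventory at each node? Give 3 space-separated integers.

Step 1: demand=5,sold=5 ship[1->2]=2 ship[0->1]=2 prod=4 -> inv=[8 3 4]
Step 2: demand=5,sold=4 ship[1->2]=2 ship[0->1]=2 prod=4 -> inv=[10 3 2]
Step 3: demand=5,sold=2 ship[1->2]=2 ship[0->1]=2 prod=4 -> inv=[12 3 2]
Step 4: demand=5,sold=2 ship[1->2]=2 ship[0->1]=2 prod=4 -> inv=[14 3 2]

14 3 2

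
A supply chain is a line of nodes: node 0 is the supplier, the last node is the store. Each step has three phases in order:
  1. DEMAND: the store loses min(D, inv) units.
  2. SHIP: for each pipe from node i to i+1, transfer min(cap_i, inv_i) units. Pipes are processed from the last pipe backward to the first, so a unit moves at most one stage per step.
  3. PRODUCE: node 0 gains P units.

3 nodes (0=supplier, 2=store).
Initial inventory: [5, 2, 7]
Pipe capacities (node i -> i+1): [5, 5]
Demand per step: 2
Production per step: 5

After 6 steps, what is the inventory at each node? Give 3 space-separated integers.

Step 1: demand=2,sold=2 ship[1->2]=2 ship[0->1]=5 prod=5 -> inv=[5 5 7]
Step 2: demand=2,sold=2 ship[1->2]=5 ship[0->1]=5 prod=5 -> inv=[5 5 10]
Step 3: demand=2,sold=2 ship[1->2]=5 ship[0->1]=5 prod=5 -> inv=[5 5 13]
Step 4: demand=2,sold=2 ship[1->2]=5 ship[0->1]=5 prod=5 -> inv=[5 5 16]
Step 5: demand=2,sold=2 ship[1->2]=5 ship[0->1]=5 prod=5 -> inv=[5 5 19]
Step 6: demand=2,sold=2 ship[1->2]=5 ship[0->1]=5 prod=5 -> inv=[5 5 22]

5 5 22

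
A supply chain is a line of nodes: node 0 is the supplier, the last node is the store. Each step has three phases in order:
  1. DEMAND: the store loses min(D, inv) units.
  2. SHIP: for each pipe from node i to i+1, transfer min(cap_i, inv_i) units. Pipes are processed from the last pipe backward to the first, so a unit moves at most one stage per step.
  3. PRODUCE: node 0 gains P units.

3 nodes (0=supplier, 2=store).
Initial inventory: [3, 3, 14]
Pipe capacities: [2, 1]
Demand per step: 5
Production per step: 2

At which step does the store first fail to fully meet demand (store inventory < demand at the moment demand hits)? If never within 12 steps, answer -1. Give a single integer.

Step 1: demand=5,sold=5 ship[1->2]=1 ship[0->1]=2 prod=2 -> [3 4 10]
Step 2: demand=5,sold=5 ship[1->2]=1 ship[0->1]=2 prod=2 -> [3 5 6]
Step 3: demand=5,sold=5 ship[1->2]=1 ship[0->1]=2 prod=2 -> [3 6 2]
Step 4: demand=5,sold=2 ship[1->2]=1 ship[0->1]=2 prod=2 -> [3 7 1]
Step 5: demand=5,sold=1 ship[1->2]=1 ship[0->1]=2 prod=2 -> [3 8 1]
Step 6: demand=5,sold=1 ship[1->2]=1 ship[0->1]=2 prod=2 -> [3 9 1]
Step 7: demand=5,sold=1 ship[1->2]=1 ship[0->1]=2 prod=2 -> [3 10 1]
Step 8: demand=5,sold=1 ship[1->2]=1 ship[0->1]=2 prod=2 -> [3 11 1]
Step 9: demand=5,sold=1 ship[1->2]=1 ship[0->1]=2 prod=2 -> [3 12 1]
Step 10: demand=5,sold=1 ship[1->2]=1 ship[0->1]=2 prod=2 -> [3 13 1]
Step 11: demand=5,sold=1 ship[1->2]=1 ship[0->1]=2 prod=2 -> [3 14 1]
Step 12: demand=5,sold=1 ship[1->2]=1 ship[0->1]=2 prod=2 -> [3 15 1]
First stockout at step 4

4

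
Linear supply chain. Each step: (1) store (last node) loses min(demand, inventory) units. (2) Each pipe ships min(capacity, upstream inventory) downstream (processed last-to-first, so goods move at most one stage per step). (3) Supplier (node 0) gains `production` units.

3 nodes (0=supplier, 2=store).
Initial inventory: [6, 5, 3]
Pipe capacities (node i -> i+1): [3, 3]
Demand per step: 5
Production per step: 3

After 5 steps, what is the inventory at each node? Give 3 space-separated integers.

Step 1: demand=5,sold=3 ship[1->2]=3 ship[0->1]=3 prod=3 -> inv=[6 5 3]
Step 2: demand=5,sold=3 ship[1->2]=3 ship[0->1]=3 prod=3 -> inv=[6 5 3]
Step 3: demand=5,sold=3 ship[1->2]=3 ship[0->1]=3 prod=3 -> inv=[6 5 3]
Step 4: demand=5,sold=3 ship[1->2]=3 ship[0->1]=3 prod=3 -> inv=[6 5 3]
Step 5: demand=5,sold=3 ship[1->2]=3 ship[0->1]=3 prod=3 -> inv=[6 5 3]

6 5 3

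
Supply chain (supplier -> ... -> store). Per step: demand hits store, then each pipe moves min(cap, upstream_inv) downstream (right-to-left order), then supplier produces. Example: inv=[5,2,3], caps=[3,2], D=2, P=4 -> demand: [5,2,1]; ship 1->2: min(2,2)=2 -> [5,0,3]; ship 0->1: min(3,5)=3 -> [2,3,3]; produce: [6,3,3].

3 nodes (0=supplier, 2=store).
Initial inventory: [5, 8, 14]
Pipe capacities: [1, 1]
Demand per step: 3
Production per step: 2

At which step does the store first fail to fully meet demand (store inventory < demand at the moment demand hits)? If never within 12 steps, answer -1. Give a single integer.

Step 1: demand=3,sold=3 ship[1->2]=1 ship[0->1]=1 prod=2 -> [6 8 12]
Step 2: demand=3,sold=3 ship[1->2]=1 ship[0->1]=1 prod=2 -> [7 8 10]
Step 3: demand=3,sold=3 ship[1->2]=1 ship[0->1]=1 prod=2 -> [8 8 8]
Step 4: demand=3,sold=3 ship[1->2]=1 ship[0->1]=1 prod=2 -> [9 8 6]
Step 5: demand=3,sold=3 ship[1->2]=1 ship[0->1]=1 prod=2 -> [10 8 4]
Step 6: demand=3,sold=3 ship[1->2]=1 ship[0->1]=1 prod=2 -> [11 8 2]
Step 7: demand=3,sold=2 ship[1->2]=1 ship[0->1]=1 prod=2 -> [12 8 1]
Step 8: demand=3,sold=1 ship[1->2]=1 ship[0->1]=1 prod=2 -> [13 8 1]
Step 9: demand=3,sold=1 ship[1->2]=1 ship[0->1]=1 prod=2 -> [14 8 1]
Step 10: demand=3,sold=1 ship[1->2]=1 ship[0->1]=1 prod=2 -> [15 8 1]
Step 11: demand=3,sold=1 ship[1->2]=1 ship[0->1]=1 prod=2 -> [16 8 1]
Step 12: demand=3,sold=1 ship[1->2]=1 ship[0->1]=1 prod=2 -> [17 8 1]
First stockout at step 7

7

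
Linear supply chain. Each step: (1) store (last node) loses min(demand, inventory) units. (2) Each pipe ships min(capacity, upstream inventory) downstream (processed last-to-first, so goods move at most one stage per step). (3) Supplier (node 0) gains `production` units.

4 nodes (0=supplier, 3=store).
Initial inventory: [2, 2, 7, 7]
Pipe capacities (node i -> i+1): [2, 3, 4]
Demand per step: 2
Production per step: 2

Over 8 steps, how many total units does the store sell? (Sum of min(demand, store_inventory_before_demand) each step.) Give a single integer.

Step 1: sold=2 (running total=2) -> [2 2 5 9]
Step 2: sold=2 (running total=4) -> [2 2 3 11]
Step 3: sold=2 (running total=6) -> [2 2 2 12]
Step 4: sold=2 (running total=8) -> [2 2 2 12]
Step 5: sold=2 (running total=10) -> [2 2 2 12]
Step 6: sold=2 (running total=12) -> [2 2 2 12]
Step 7: sold=2 (running total=14) -> [2 2 2 12]
Step 8: sold=2 (running total=16) -> [2 2 2 12]

Answer: 16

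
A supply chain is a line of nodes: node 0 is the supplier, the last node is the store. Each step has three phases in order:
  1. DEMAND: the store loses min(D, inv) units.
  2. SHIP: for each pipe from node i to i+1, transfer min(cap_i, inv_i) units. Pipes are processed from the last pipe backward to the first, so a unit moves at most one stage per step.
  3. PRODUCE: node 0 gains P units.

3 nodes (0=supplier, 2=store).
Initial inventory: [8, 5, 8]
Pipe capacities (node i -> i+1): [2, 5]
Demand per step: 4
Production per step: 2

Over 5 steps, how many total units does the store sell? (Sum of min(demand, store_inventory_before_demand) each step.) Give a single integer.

Answer: 19

Derivation:
Step 1: sold=4 (running total=4) -> [8 2 9]
Step 2: sold=4 (running total=8) -> [8 2 7]
Step 3: sold=4 (running total=12) -> [8 2 5]
Step 4: sold=4 (running total=16) -> [8 2 3]
Step 5: sold=3 (running total=19) -> [8 2 2]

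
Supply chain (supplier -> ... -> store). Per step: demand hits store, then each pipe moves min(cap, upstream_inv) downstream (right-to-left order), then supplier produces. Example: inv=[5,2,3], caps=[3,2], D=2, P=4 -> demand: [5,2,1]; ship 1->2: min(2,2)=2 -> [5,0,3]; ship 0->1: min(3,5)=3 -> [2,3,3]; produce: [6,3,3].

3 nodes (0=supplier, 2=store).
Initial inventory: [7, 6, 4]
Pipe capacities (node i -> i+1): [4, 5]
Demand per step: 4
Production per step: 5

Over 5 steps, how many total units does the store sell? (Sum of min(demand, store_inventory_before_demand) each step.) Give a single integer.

Answer: 20

Derivation:
Step 1: sold=4 (running total=4) -> [8 5 5]
Step 2: sold=4 (running total=8) -> [9 4 6]
Step 3: sold=4 (running total=12) -> [10 4 6]
Step 4: sold=4 (running total=16) -> [11 4 6]
Step 5: sold=4 (running total=20) -> [12 4 6]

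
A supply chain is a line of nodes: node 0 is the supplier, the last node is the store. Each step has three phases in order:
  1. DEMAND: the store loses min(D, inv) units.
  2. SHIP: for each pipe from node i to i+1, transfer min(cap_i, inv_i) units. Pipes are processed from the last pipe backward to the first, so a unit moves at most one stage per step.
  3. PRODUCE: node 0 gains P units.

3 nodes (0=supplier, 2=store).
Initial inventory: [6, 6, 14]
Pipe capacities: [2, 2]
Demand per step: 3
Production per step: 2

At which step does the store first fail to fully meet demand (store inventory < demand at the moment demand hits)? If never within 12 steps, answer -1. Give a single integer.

Step 1: demand=3,sold=3 ship[1->2]=2 ship[0->1]=2 prod=2 -> [6 6 13]
Step 2: demand=3,sold=3 ship[1->2]=2 ship[0->1]=2 prod=2 -> [6 6 12]
Step 3: demand=3,sold=3 ship[1->2]=2 ship[0->1]=2 prod=2 -> [6 6 11]
Step 4: demand=3,sold=3 ship[1->2]=2 ship[0->1]=2 prod=2 -> [6 6 10]
Step 5: demand=3,sold=3 ship[1->2]=2 ship[0->1]=2 prod=2 -> [6 6 9]
Step 6: demand=3,sold=3 ship[1->2]=2 ship[0->1]=2 prod=2 -> [6 6 8]
Step 7: demand=3,sold=3 ship[1->2]=2 ship[0->1]=2 prod=2 -> [6 6 7]
Step 8: demand=3,sold=3 ship[1->2]=2 ship[0->1]=2 prod=2 -> [6 6 6]
Step 9: demand=3,sold=3 ship[1->2]=2 ship[0->1]=2 prod=2 -> [6 6 5]
Step 10: demand=3,sold=3 ship[1->2]=2 ship[0->1]=2 prod=2 -> [6 6 4]
Step 11: demand=3,sold=3 ship[1->2]=2 ship[0->1]=2 prod=2 -> [6 6 3]
Step 12: demand=3,sold=3 ship[1->2]=2 ship[0->1]=2 prod=2 -> [6 6 2]
No stockout in 12 steps

-1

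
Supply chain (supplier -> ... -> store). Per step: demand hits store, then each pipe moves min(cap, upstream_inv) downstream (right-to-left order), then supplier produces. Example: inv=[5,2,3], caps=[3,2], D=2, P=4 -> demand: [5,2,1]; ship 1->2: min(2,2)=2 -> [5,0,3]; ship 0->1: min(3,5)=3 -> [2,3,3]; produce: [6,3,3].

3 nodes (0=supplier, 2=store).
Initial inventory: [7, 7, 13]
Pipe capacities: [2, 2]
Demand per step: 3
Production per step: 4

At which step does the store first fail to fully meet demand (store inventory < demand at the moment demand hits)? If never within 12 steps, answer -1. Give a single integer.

Step 1: demand=3,sold=3 ship[1->2]=2 ship[0->1]=2 prod=4 -> [9 7 12]
Step 2: demand=3,sold=3 ship[1->2]=2 ship[0->1]=2 prod=4 -> [11 7 11]
Step 3: demand=3,sold=3 ship[1->2]=2 ship[0->1]=2 prod=4 -> [13 7 10]
Step 4: demand=3,sold=3 ship[1->2]=2 ship[0->1]=2 prod=4 -> [15 7 9]
Step 5: demand=3,sold=3 ship[1->2]=2 ship[0->1]=2 prod=4 -> [17 7 8]
Step 6: demand=3,sold=3 ship[1->2]=2 ship[0->1]=2 prod=4 -> [19 7 7]
Step 7: demand=3,sold=3 ship[1->2]=2 ship[0->1]=2 prod=4 -> [21 7 6]
Step 8: demand=3,sold=3 ship[1->2]=2 ship[0->1]=2 prod=4 -> [23 7 5]
Step 9: demand=3,sold=3 ship[1->2]=2 ship[0->1]=2 prod=4 -> [25 7 4]
Step 10: demand=3,sold=3 ship[1->2]=2 ship[0->1]=2 prod=4 -> [27 7 3]
Step 11: demand=3,sold=3 ship[1->2]=2 ship[0->1]=2 prod=4 -> [29 7 2]
Step 12: demand=3,sold=2 ship[1->2]=2 ship[0->1]=2 prod=4 -> [31 7 2]
First stockout at step 12

12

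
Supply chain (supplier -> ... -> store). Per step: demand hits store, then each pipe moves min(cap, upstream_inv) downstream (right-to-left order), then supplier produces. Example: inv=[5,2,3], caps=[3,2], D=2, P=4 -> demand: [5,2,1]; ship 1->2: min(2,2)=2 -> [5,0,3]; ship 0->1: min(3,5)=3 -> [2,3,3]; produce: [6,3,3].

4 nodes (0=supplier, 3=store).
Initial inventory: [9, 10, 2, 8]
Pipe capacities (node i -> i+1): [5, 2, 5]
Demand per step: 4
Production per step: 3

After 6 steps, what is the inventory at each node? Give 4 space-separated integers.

Step 1: demand=4,sold=4 ship[2->3]=2 ship[1->2]=2 ship[0->1]=5 prod=3 -> inv=[7 13 2 6]
Step 2: demand=4,sold=4 ship[2->3]=2 ship[1->2]=2 ship[0->1]=5 prod=3 -> inv=[5 16 2 4]
Step 3: demand=4,sold=4 ship[2->3]=2 ship[1->2]=2 ship[0->1]=5 prod=3 -> inv=[3 19 2 2]
Step 4: demand=4,sold=2 ship[2->3]=2 ship[1->2]=2 ship[0->1]=3 prod=3 -> inv=[3 20 2 2]
Step 5: demand=4,sold=2 ship[2->3]=2 ship[1->2]=2 ship[0->1]=3 prod=3 -> inv=[3 21 2 2]
Step 6: demand=4,sold=2 ship[2->3]=2 ship[1->2]=2 ship[0->1]=3 prod=3 -> inv=[3 22 2 2]

3 22 2 2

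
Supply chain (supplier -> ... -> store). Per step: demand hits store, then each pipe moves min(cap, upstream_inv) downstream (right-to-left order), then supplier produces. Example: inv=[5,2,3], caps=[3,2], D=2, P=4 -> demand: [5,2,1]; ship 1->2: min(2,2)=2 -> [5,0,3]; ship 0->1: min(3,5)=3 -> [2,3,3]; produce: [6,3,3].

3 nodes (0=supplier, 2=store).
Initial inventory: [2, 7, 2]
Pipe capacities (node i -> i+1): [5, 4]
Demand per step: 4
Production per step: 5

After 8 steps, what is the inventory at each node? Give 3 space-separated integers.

Step 1: demand=4,sold=2 ship[1->2]=4 ship[0->1]=2 prod=5 -> inv=[5 5 4]
Step 2: demand=4,sold=4 ship[1->2]=4 ship[0->1]=5 prod=5 -> inv=[5 6 4]
Step 3: demand=4,sold=4 ship[1->2]=4 ship[0->1]=5 prod=5 -> inv=[5 7 4]
Step 4: demand=4,sold=4 ship[1->2]=4 ship[0->1]=5 prod=5 -> inv=[5 8 4]
Step 5: demand=4,sold=4 ship[1->2]=4 ship[0->1]=5 prod=5 -> inv=[5 9 4]
Step 6: demand=4,sold=4 ship[1->2]=4 ship[0->1]=5 prod=5 -> inv=[5 10 4]
Step 7: demand=4,sold=4 ship[1->2]=4 ship[0->1]=5 prod=5 -> inv=[5 11 4]
Step 8: demand=4,sold=4 ship[1->2]=4 ship[0->1]=5 prod=5 -> inv=[5 12 4]

5 12 4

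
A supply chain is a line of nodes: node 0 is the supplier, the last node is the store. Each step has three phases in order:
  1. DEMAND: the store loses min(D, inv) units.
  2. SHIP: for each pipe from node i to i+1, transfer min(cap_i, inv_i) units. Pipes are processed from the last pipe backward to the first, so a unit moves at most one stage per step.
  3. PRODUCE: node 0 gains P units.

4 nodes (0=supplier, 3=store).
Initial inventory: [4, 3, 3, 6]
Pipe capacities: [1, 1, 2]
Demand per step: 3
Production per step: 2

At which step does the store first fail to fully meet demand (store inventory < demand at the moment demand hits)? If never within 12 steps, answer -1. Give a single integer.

Step 1: demand=3,sold=3 ship[2->3]=2 ship[1->2]=1 ship[0->1]=1 prod=2 -> [5 3 2 5]
Step 2: demand=3,sold=3 ship[2->3]=2 ship[1->2]=1 ship[0->1]=1 prod=2 -> [6 3 1 4]
Step 3: demand=3,sold=3 ship[2->3]=1 ship[1->2]=1 ship[0->1]=1 prod=2 -> [7 3 1 2]
Step 4: demand=3,sold=2 ship[2->3]=1 ship[1->2]=1 ship[0->1]=1 prod=2 -> [8 3 1 1]
Step 5: demand=3,sold=1 ship[2->3]=1 ship[1->2]=1 ship[0->1]=1 prod=2 -> [9 3 1 1]
Step 6: demand=3,sold=1 ship[2->3]=1 ship[1->2]=1 ship[0->1]=1 prod=2 -> [10 3 1 1]
Step 7: demand=3,sold=1 ship[2->3]=1 ship[1->2]=1 ship[0->1]=1 prod=2 -> [11 3 1 1]
Step 8: demand=3,sold=1 ship[2->3]=1 ship[1->2]=1 ship[0->1]=1 prod=2 -> [12 3 1 1]
Step 9: demand=3,sold=1 ship[2->3]=1 ship[1->2]=1 ship[0->1]=1 prod=2 -> [13 3 1 1]
Step 10: demand=3,sold=1 ship[2->3]=1 ship[1->2]=1 ship[0->1]=1 prod=2 -> [14 3 1 1]
Step 11: demand=3,sold=1 ship[2->3]=1 ship[1->2]=1 ship[0->1]=1 prod=2 -> [15 3 1 1]
Step 12: demand=3,sold=1 ship[2->3]=1 ship[1->2]=1 ship[0->1]=1 prod=2 -> [16 3 1 1]
First stockout at step 4

4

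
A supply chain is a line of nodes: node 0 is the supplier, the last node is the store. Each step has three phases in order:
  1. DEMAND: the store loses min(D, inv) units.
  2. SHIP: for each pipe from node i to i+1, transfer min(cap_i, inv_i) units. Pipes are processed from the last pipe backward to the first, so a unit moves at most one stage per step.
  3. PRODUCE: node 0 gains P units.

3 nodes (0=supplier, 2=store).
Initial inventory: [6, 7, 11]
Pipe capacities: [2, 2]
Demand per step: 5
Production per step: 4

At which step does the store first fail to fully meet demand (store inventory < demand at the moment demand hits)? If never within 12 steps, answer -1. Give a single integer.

Step 1: demand=5,sold=5 ship[1->2]=2 ship[0->1]=2 prod=4 -> [8 7 8]
Step 2: demand=5,sold=5 ship[1->2]=2 ship[0->1]=2 prod=4 -> [10 7 5]
Step 3: demand=5,sold=5 ship[1->2]=2 ship[0->1]=2 prod=4 -> [12 7 2]
Step 4: demand=5,sold=2 ship[1->2]=2 ship[0->1]=2 prod=4 -> [14 7 2]
Step 5: demand=5,sold=2 ship[1->2]=2 ship[0->1]=2 prod=4 -> [16 7 2]
Step 6: demand=5,sold=2 ship[1->2]=2 ship[0->1]=2 prod=4 -> [18 7 2]
Step 7: demand=5,sold=2 ship[1->2]=2 ship[0->1]=2 prod=4 -> [20 7 2]
Step 8: demand=5,sold=2 ship[1->2]=2 ship[0->1]=2 prod=4 -> [22 7 2]
Step 9: demand=5,sold=2 ship[1->2]=2 ship[0->1]=2 prod=4 -> [24 7 2]
Step 10: demand=5,sold=2 ship[1->2]=2 ship[0->1]=2 prod=4 -> [26 7 2]
Step 11: demand=5,sold=2 ship[1->2]=2 ship[0->1]=2 prod=4 -> [28 7 2]
Step 12: demand=5,sold=2 ship[1->2]=2 ship[0->1]=2 prod=4 -> [30 7 2]
First stockout at step 4

4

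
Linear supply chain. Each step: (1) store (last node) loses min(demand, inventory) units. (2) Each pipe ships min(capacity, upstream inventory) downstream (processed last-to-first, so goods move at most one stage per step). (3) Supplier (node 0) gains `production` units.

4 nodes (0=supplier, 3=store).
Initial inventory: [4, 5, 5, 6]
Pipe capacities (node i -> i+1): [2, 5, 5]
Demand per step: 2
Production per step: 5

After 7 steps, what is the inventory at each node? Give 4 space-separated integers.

Step 1: demand=2,sold=2 ship[2->3]=5 ship[1->2]=5 ship[0->1]=2 prod=5 -> inv=[7 2 5 9]
Step 2: demand=2,sold=2 ship[2->3]=5 ship[1->2]=2 ship[0->1]=2 prod=5 -> inv=[10 2 2 12]
Step 3: demand=2,sold=2 ship[2->3]=2 ship[1->2]=2 ship[0->1]=2 prod=5 -> inv=[13 2 2 12]
Step 4: demand=2,sold=2 ship[2->3]=2 ship[1->2]=2 ship[0->1]=2 prod=5 -> inv=[16 2 2 12]
Step 5: demand=2,sold=2 ship[2->3]=2 ship[1->2]=2 ship[0->1]=2 prod=5 -> inv=[19 2 2 12]
Step 6: demand=2,sold=2 ship[2->3]=2 ship[1->2]=2 ship[0->1]=2 prod=5 -> inv=[22 2 2 12]
Step 7: demand=2,sold=2 ship[2->3]=2 ship[1->2]=2 ship[0->1]=2 prod=5 -> inv=[25 2 2 12]

25 2 2 12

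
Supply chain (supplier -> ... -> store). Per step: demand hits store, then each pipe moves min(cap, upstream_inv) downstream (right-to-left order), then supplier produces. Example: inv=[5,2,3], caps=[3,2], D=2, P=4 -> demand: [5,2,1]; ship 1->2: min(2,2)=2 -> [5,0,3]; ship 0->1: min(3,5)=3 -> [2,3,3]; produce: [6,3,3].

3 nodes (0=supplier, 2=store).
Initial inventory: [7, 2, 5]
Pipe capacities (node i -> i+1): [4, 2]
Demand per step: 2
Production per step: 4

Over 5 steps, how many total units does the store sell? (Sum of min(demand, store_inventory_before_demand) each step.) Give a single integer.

Step 1: sold=2 (running total=2) -> [7 4 5]
Step 2: sold=2 (running total=4) -> [7 6 5]
Step 3: sold=2 (running total=6) -> [7 8 5]
Step 4: sold=2 (running total=8) -> [7 10 5]
Step 5: sold=2 (running total=10) -> [7 12 5]

Answer: 10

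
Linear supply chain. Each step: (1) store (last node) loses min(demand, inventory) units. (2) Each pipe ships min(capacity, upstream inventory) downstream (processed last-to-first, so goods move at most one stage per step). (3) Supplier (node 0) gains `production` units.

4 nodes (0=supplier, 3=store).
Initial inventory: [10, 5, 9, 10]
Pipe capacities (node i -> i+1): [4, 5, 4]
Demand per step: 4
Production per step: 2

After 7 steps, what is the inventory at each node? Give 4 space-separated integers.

Step 1: demand=4,sold=4 ship[2->3]=4 ship[1->2]=5 ship[0->1]=4 prod=2 -> inv=[8 4 10 10]
Step 2: demand=4,sold=4 ship[2->3]=4 ship[1->2]=4 ship[0->1]=4 prod=2 -> inv=[6 4 10 10]
Step 3: demand=4,sold=4 ship[2->3]=4 ship[1->2]=4 ship[0->1]=4 prod=2 -> inv=[4 4 10 10]
Step 4: demand=4,sold=4 ship[2->3]=4 ship[1->2]=4 ship[0->1]=4 prod=2 -> inv=[2 4 10 10]
Step 5: demand=4,sold=4 ship[2->3]=4 ship[1->2]=4 ship[0->1]=2 prod=2 -> inv=[2 2 10 10]
Step 6: demand=4,sold=4 ship[2->3]=4 ship[1->2]=2 ship[0->1]=2 prod=2 -> inv=[2 2 8 10]
Step 7: demand=4,sold=4 ship[2->3]=4 ship[1->2]=2 ship[0->1]=2 prod=2 -> inv=[2 2 6 10]

2 2 6 10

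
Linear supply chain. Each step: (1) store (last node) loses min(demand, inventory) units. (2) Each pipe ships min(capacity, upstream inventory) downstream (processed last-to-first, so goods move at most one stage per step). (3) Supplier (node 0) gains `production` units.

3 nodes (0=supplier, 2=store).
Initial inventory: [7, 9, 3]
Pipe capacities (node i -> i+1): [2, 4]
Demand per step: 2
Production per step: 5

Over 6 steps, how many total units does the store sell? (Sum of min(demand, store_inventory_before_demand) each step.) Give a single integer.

Step 1: sold=2 (running total=2) -> [10 7 5]
Step 2: sold=2 (running total=4) -> [13 5 7]
Step 3: sold=2 (running total=6) -> [16 3 9]
Step 4: sold=2 (running total=8) -> [19 2 10]
Step 5: sold=2 (running total=10) -> [22 2 10]
Step 6: sold=2 (running total=12) -> [25 2 10]

Answer: 12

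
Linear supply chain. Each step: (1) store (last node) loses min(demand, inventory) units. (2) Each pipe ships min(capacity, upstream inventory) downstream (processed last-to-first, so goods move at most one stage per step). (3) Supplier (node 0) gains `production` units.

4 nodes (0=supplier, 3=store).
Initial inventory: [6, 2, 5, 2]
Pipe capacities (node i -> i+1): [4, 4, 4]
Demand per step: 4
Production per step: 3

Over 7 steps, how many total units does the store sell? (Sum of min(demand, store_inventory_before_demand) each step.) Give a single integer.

Step 1: sold=2 (running total=2) -> [5 4 3 4]
Step 2: sold=4 (running total=6) -> [4 4 4 3]
Step 3: sold=3 (running total=9) -> [3 4 4 4]
Step 4: sold=4 (running total=13) -> [3 3 4 4]
Step 5: sold=4 (running total=17) -> [3 3 3 4]
Step 6: sold=4 (running total=21) -> [3 3 3 3]
Step 7: sold=3 (running total=24) -> [3 3 3 3]

Answer: 24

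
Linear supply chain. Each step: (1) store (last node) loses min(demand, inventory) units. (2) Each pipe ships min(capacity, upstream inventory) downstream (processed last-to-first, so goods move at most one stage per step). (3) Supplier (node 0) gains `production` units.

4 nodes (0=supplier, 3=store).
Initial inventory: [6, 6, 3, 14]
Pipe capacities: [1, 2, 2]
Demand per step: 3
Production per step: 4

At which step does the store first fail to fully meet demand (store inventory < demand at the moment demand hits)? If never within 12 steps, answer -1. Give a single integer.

Step 1: demand=3,sold=3 ship[2->3]=2 ship[1->2]=2 ship[0->1]=1 prod=4 -> [9 5 3 13]
Step 2: demand=3,sold=3 ship[2->3]=2 ship[1->2]=2 ship[0->1]=1 prod=4 -> [12 4 3 12]
Step 3: demand=3,sold=3 ship[2->3]=2 ship[1->2]=2 ship[0->1]=1 prod=4 -> [15 3 3 11]
Step 4: demand=3,sold=3 ship[2->3]=2 ship[1->2]=2 ship[0->1]=1 prod=4 -> [18 2 3 10]
Step 5: demand=3,sold=3 ship[2->3]=2 ship[1->2]=2 ship[0->1]=1 prod=4 -> [21 1 3 9]
Step 6: demand=3,sold=3 ship[2->3]=2 ship[1->2]=1 ship[0->1]=1 prod=4 -> [24 1 2 8]
Step 7: demand=3,sold=3 ship[2->3]=2 ship[1->2]=1 ship[0->1]=1 prod=4 -> [27 1 1 7]
Step 8: demand=3,sold=3 ship[2->3]=1 ship[1->2]=1 ship[0->1]=1 prod=4 -> [30 1 1 5]
Step 9: demand=3,sold=3 ship[2->3]=1 ship[1->2]=1 ship[0->1]=1 prod=4 -> [33 1 1 3]
Step 10: demand=3,sold=3 ship[2->3]=1 ship[1->2]=1 ship[0->1]=1 prod=4 -> [36 1 1 1]
Step 11: demand=3,sold=1 ship[2->3]=1 ship[1->2]=1 ship[0->1]=1 prod=4 -> [39 1 1 1]
Step 12: demand=3,sold=1 ship[2->3]=1 ship[1->2]=1 ship[0->1]=1 prod=4 -> [42 1 1 1]
First stockout at step 11

11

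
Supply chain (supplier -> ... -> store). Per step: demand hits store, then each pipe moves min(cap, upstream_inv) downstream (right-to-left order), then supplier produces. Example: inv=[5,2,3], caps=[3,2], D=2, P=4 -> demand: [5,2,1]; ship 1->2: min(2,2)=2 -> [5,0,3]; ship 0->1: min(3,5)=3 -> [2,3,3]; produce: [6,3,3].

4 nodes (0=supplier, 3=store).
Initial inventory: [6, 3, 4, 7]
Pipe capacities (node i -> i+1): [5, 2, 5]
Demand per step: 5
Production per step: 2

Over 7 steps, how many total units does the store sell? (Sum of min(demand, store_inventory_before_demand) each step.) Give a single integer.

Answer: 21

Derivation:
Step 1: sold=5 (running total=5) -> [3 6 2 6]
Step 2: sold=5 (running total=10) -> [2 7 2 3]
Step 3: sold=3 (running total=13) -> [2 7 2 2]
Step 4: sold=2 (running total=15) -> [2 7 2 2]
Step 5: sold=2 (running total=17) -> [2 7 2 2]
Step 6: sold=2 (running total=19) -> [2 7 2 2]
Step 7: sold=2 (running total=21) -> [2 7 2 2]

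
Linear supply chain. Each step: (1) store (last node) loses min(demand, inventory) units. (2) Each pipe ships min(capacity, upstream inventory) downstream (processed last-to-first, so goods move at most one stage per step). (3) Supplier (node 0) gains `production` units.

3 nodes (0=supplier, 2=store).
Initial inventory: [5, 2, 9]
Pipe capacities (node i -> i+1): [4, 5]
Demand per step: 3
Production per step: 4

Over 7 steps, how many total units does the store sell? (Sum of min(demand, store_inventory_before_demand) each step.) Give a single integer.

Answer: 21

Derivation:
Step 1: sold=3 (running total=3) -> [5 4 8]
Step 2: sold=3 (running total=6) -> [5 4 9]
Step 3: sold=3 (running total=9) -> [5 4 10]
Step 4: sold=3 (running total=12) -> [5 4 11]
Step 5: sold=3 (running total=15) -> [5 4 12]
Step 6: sold=3 (running total=18) -> [5 4 13]
Step 7: sold=3 (running total=21) -> [5 4 14]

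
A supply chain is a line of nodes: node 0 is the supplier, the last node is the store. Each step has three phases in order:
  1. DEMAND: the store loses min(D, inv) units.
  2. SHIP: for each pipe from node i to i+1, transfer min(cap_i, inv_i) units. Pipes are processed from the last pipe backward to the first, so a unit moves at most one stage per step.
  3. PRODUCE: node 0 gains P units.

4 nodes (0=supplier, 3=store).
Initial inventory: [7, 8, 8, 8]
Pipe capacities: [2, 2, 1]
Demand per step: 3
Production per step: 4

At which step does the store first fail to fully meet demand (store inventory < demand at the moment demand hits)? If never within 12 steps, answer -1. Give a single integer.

Step 1: demand=3,sold=3 ship[2->3]=1 ship[1->2]=2 ship[0->1]=2 prod=4 -> [9 8 9 6]
Step 2: demand=3,sold=3 ship[2->3]=1 ship[1->2]=2 ship[0->1]=2 prod=4 -> [11 8 10 4]
Step 3: demand=3,sold=3 ship[2->3]=1 ship[1->2]=2 ship[0->1]=2 prod=4 -> [13 8 11 2]
Step 4: demand=3,sold=2 ship[2->3]=1 ship[1->2]=2 ship[0->1]=2 prod=4 -> [15 8 12 1]
Step 5: demand=3,sold=1 ship[2->3]=1 ship[1->2]=2 ship[0->1]=2 prod=4 -> [17 8 13 1]
Step 6: demand=3,sold=1 ship[2->3]=1 ship[1->2]=2 ship[0->1]=2 prod=4 -> [19 8 14 1]
Step 7: demand=3,sold=1 ship[2->3]=1 ship[1->2]=2 ship[0->1]=2 prod=4 -> [21 8 15 1]
Step 8: demand=3,sold=1 ship[2->3]=1 ship[1->2]=2 ship[0->1]=2 prod=4 -> [23 8 16 1]
Step 9: demand=3,sold=1 ship[2->3]=1 ship[1->2]=2 ship[0->1]=2 prod=4 -> [25 8 17 1]
Step 10: demand=3,sold=1 ship[2->3]=1 ship[1->2]=2 ship[0->1]=2 prod=4 -> [27 8 18 1]
Step 11: demand=3,sold=1 ship[2->3]=1 ship[1->2]=2 ship[0->1]=2 prod=4 -> [29 8 19 1]
Step 12: demand=3,sold=1 ship[2->3]=1 ship[1->2]=2 ship[0->1]=2 prod=4 -> [31 8 20 1]
First stockout at step 4

4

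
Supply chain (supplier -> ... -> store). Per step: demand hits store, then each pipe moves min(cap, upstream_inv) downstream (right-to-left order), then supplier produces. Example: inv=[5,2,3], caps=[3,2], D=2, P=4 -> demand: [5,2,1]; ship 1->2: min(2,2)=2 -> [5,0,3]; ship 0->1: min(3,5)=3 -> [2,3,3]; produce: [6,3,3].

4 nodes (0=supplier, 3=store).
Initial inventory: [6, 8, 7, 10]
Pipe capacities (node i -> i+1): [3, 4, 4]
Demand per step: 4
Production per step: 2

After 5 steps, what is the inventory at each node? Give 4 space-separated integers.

Step 1: demand=4,sold=4 ship[2->3]=4 ship[1->2]=4 ship[0->1]=3 prod=2 -> inv=[5 7 7 10]
Step 2: demand=4,sold=4 ship[2->3]=4 ship[1->2]=4 ship[0->1]=3 prod=2 -> inv=[4 6 7 10]
Step 3: demand=4,sold=4 ship[2->3]=4 ship[1->2]=4 ship[0->1]=3 prod=2 -> inv=[3 5 7 10]
Step 4: demand=4,sold=4 ship[2->3]=4 ship[1->2]=4 ship[0->1]=3 prod=2 -> inv=[2 4 7 10]
Step 5: demand=4,sold=4 ship[2->3]=4 ship[1->2]=4 ship[0->1]=2 prod=2 -> inv=[2 2 7 10]

2 2 7 10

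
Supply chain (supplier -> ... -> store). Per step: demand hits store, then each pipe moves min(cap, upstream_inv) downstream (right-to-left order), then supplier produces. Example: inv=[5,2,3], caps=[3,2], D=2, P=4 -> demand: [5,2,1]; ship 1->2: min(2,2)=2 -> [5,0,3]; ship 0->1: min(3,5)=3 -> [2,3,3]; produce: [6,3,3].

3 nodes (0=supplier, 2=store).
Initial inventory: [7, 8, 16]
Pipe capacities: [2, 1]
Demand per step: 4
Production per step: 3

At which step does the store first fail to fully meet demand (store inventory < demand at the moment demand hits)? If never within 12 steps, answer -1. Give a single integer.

Step 1: demand=4,sold=4 ship[1->2]=1 ship[0->1]=2 prod=3 -> [8 9 13]
Step 2: demand=4,sold=4 ship[1->2]=1 ship[0->1]=2 prod=3 -> [9 10 10]
Step 3: demand=4,sold=4 ship[1->2]=1 ship[0->1]=2 prod=3 -> [10 11 7]
Step 4: demand=4,sold=4 ship[1->2]=1 ship[0->1]=2 prod=3 -> [11 12 4]
Step 5: demand=4,sold=4 ship[1->2]=1 ship[0->1]=2 prod=3 -> [12 13 1]
Step 6: demand=4,sold=1 ship[1->2]=1 ship[0->1]=2 prod=3 -> [13 14 1]
Step 7: demand=4,sold=1 ship[1->2]=1 ship[0->1]=2 prod=3 -> [14 15 1]
Step 8: demand=4,sold=1 ship[1->2]=1 ship[0->1]=2 prod=3 -> [15 16 1]
Step 9: demand=4,sold=1 ship[1->2]=1 ship[0->1]=2 prod=3 -> [16 17 1]
Step 10: demand=4,sold=1 ship[1->2]=1 ship[0->1]=2 prod=3 -> [17 18 1]
Step 11: demand=4,sold=1 ship[1->2]=1 ship[0->1]=2 prod=3 -> [18 19 1]
Step 12: demand=4,sold=1 ship[1->2]=1 ship[0->1]=2 prod=3 -> [19 20 1]
First stockout at step 6

6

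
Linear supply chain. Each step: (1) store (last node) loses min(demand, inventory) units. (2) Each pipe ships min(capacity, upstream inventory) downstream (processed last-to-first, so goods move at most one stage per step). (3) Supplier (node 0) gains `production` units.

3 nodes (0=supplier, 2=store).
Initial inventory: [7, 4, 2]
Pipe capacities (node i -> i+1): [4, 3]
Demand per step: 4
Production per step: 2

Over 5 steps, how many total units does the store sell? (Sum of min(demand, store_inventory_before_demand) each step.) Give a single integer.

Answer: 14

Derivation:
Step 1: sold=2 (running total=2) -> [5 5 3]
Step 2: sold=3 (running total=5) -> [3 6 3]
Step 3: sold=3 (running total=8) -> [2 6 3]
Step 4: sold=3 (running total=11) -> [2 5 3]
Step 5: sold=3 (running total=14) -> [2 4 3]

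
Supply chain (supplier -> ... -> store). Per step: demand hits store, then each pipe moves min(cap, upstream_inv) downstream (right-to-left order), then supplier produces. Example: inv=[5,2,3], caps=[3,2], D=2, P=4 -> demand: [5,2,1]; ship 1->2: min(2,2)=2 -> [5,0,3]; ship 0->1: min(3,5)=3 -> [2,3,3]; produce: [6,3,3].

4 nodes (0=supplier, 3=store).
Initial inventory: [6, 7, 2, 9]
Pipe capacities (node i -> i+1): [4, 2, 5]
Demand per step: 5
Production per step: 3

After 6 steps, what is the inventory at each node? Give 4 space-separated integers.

Step 1: demand=5,sold=5 ship[2->3]=2 ship[1->2]=2 ship[0->1]=4 prod=3 -> inv=[5 9 2 6]
Step 2: demand=5,sold=5 ship[2->3]=2 ship[1->2]=2 ship[0->1]=4 prod=3 -> inv=[4 11 2 3]
Step 3: demand=5,sold=3 ship[2->3]=2 ship[1->2]=2 ship[0->1]=4 prod=3 -> inv=[3 13 2 2]
Step 4: demand=5,sold=2 ship[2->3]=2 ship[1->2]=2 ship[0->1]=3 prod=3 -> inv=[3 14 2 2]
Step 5: demand=5,sold=2 ship[2->3]=2 ship[1->2]=2 ship[0->1]=3 prod=3 -> inv=[3 15 2 2]
Step 6: demand=5,sold=2 ship[2->3]=2 ship[1->2]=2 ship[0->1]=3 prod=3 -> inv=[3 16 2 2]

3 16 2 2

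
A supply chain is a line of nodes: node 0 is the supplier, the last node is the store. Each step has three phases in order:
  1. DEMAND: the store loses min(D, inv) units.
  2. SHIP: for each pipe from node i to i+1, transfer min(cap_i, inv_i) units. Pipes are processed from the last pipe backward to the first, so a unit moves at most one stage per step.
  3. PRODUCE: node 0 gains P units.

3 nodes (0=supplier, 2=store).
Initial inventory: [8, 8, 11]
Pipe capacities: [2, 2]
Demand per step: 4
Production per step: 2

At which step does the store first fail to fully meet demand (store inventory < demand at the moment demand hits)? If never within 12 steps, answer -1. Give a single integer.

Step 1: demand=4,sold=4 ship[1->2]=2 ship[0->1]=2 prod=2 -> [8 8 9]
Step 2: demand=4,sold=4 ship[1->2]=2 ship[0->1]=2 prod=2 -> [8 8 7]
Step 3: demand=4,sold=4 ship[1->2]=2 ship[0->1]=2 prod=2 -> [8 8 5]
Step 4: demand=4,sold=4 ship[1->2]=2 ship[0->1]=2 prod=2 -> [8 8 3]
Step 5: demand=4,sold=3 ship[1->2]=2 ship[0->1]=2 prod=2 -> [8 8 2]
Step 6: demand=4,sold=2 ship[1->2]=2 ship[0->1]=2 prod=2 -> [8 8 2]
Step 7: demand=4,sold=2 ship[1->2]=2 ship[0->1]=2 prod=2 -> [8 8 2]
Step 8: demand=4,sold=2 ship[1->2]=2 ship[0->1]=2 prod=2 -> [8 8 2]
Step 9: demand=4,sold=2 ship[1->2]=2 ship[0->1]=2 prod=2 -> [8 8 2]
Step 10: demand=4,sold=2 ship[1->2]=2 ship[0->1]=2 prod=2 -> [8 8 2]
Step 11: demand=4,sold=2 ship[1->2]=2 ship[0->1]=2 prod=2 -> [8 8 2]
Step 12: demand=4,sold=2 ship[1->2]=2 ship[0->1]=2 prod=2 -> [8 8 2]
First stockout at step 5

5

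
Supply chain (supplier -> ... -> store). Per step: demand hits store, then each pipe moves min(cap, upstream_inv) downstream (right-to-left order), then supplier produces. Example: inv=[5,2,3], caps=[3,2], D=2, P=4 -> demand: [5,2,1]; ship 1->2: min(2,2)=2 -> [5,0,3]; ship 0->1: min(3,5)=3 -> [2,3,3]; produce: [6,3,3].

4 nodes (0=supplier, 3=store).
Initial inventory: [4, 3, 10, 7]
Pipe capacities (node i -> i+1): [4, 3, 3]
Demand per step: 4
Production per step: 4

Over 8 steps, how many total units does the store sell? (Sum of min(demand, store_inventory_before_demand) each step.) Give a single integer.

Answer: 28

Derivation:
Step 1: sold=4 (running total=4) -> [4 4 10 6]
Step 2: sold=4 (running total=8) -> [4 5 10 5]
Step 3: sold=4 (running total=12) -> [4 6 10 4]
Step 4: sold=4 (running total=16) -> [4 7 10 3]
Step 5: sold=3 (running total=19) -> [4 8 10 3]
Step 6: sold=3 (running total=22) -> [4 9 10 3]
Step 7: sold=3 (running total=25) -> [4 10 10 3]
Step 8: sold=3 (running total=28) -> [4 11 10 3]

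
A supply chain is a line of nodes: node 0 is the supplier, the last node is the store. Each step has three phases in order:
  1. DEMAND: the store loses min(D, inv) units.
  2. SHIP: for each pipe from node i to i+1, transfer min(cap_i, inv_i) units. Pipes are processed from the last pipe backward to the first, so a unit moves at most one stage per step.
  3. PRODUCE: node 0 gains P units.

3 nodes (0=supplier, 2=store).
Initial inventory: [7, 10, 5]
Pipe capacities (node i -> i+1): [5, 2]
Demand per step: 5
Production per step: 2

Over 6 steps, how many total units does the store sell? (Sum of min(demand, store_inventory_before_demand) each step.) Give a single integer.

Step 1: sold=5 (running total=5) -> [4 13 2]
Step 2: sold=2 (running total=7) -> [2 15 2]
Step 3: sold=2 (running total=9) -> [2 15 2]
Step 4: sold=2 (running total=11) -> [2 15 2]
Step 5: sold=2 (running total=13) -> [2 15 2]
Step 6: sold=2 (running total=15) -> [2 15 2]

Answer: 15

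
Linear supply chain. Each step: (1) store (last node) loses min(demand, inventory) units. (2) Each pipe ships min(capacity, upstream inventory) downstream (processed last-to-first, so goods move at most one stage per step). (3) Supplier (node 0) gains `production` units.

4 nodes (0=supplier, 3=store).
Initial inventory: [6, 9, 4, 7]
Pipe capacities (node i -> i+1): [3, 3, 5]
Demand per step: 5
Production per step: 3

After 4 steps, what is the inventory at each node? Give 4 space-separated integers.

Step 1: demand=5,sold=5 ship[2->3]=4 ship[1->2]=3 ship[0->1]=3 prod=3 -> inv=[6 9 3 6]
Step 2: demand=5,sold=5 ship[2->3]=3 ship[1->2]=3 ship[0->1]=3 prod=3 -> inv=[6 9 3 4]
Step 3: demand=5,sold=4 ship[2->3]=3 ship[1->2]=3 ship[0->1]=3 prod=3 -> inv=[6 9 3 3]
Step 4: demand=5,sold=3 ship[2->3]=3 ship[1->2]=3 ship[0->1]=3 prod=3 -> inv=[6 9 3 3]

6 9 3 3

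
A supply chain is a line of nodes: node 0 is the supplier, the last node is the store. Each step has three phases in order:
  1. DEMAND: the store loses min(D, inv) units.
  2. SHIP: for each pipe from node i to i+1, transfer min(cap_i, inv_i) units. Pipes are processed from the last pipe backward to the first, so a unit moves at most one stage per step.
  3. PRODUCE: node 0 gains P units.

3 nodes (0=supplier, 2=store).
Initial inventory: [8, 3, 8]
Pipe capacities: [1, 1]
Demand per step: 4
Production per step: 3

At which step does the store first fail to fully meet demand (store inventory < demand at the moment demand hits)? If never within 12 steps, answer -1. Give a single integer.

Step 1: demand=4,sold=4 ship[1->2]=1 ship[0->1]=1 prod=3 -> [10 3 5]
Step 2: demand=4,sold=4 ship[1->2]=1 ship[0->1]=1 prod=3 -> [12 3 2]
Step 3: demand=4,sold=2 ship[1->2]=1 ship[0->1]=1 prod=3 -> [14 3 1]
Step 4: demand=4,sold=1 ship[1->2]=1 ship[0->1]=1 prod=3 -> [16 3 1]
Step 5: demand=4,sold=1 ship[1->2]=1 ship[0->1]=1 prod=3 -> [18 3 1]
Step 6: demand=4,sold=1 ship[1->2]=1 ship[0->1]=1 prod=3 -> [20 3 1]
Step 7: demand=4,sold=1 ship[1->2]=1 ship[0->1]=1 prod=3 -> [22 3 1]
Step 8: demand=4,sold=1 ship[1->2]=1 ship[0->1]=1 prod=3 -> [24 3 1]
Step 9: demand=4,sold=1 ship[1->2]=1 ship[0->1]=1 prod=3 -> [26 3 1]
Step 10: demand=4,sold=1 ship[1->2]=1 ship[0->1]=1 prod=3 -> [28 3 1]
Step 11: demand=4,sold=1 ship[1->2]=1 ship[0->1]=1 prod=3 -> [30 3 1]
Step 12: demand=4,sold=1 ship[1->2]=1 ship[0->1]=1 prod=3 -> [32 3 1]
First stockout at step 3

3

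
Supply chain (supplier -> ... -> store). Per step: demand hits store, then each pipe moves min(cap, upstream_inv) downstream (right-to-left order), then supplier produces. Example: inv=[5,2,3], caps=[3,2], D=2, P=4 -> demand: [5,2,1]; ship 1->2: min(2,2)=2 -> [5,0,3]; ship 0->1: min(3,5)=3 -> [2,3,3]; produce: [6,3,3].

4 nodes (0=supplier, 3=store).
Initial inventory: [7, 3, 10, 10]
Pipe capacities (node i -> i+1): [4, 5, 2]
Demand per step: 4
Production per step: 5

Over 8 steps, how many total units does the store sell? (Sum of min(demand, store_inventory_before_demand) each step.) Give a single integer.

Answer: 24

Derivation:
Step 1: sold=4 (running total=4) -> [8 4 11 8]
Step 2: sold=4 (running total=8) -> [9 4 13 6]
Step 3: sold=4 (running total=12) -> [10 4 15 4]
Step 4: sold=4 (running total=16) -> [11 4 17 2]
Step 5: sold=2 (running total=18) -> [12 4 19 2]
Step 6: sold=2 (running total=20) -> [13 4 21 2]
Step 7: sold=2 (running total=22) -> [14 4 23 2]
Step 8: sold=2 (running total=24) -> [15 4 25 2]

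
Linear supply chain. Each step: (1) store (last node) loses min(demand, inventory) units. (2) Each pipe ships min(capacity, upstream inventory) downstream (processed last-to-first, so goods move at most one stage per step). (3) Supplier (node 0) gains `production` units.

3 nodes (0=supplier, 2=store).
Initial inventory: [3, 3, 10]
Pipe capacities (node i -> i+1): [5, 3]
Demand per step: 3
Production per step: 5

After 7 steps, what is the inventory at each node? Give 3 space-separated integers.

Step 1: demand=3,sold=3 ship[1->2]=3 ship[0->1]=3 prod=5 -> inv=[5 3 10]
Step 2: demand=3,sold=3 ship[1->2]=3 ship[0->1]=5 prod=5 -> inv=[5 5 10]
Step 3: demand=3,sold=3 ship[1->2]=3 ship[0->1]=5 prod=5 -> inv=[5 7 10]
Step 4: demand=3,sold=3 ship[1->2]=3 ship[0->1]=5 prod=5 -> inv=[5 9 10]
Step 5: demand=3,sold=3 ship[1->2]=3 ship[0->1]=5 prod=5 -> inv=[5 11 10]
Step 6: demand=3,sold=3 ship[1->2]=3 ship[0->1]=5 prod=5 -> inv=[5 13 10]
Step 7: demand=3,sold=3 ship[1->2]=3 ship[0->1]=5 prod=5 -> inv=[5 15 10]

5 15 10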